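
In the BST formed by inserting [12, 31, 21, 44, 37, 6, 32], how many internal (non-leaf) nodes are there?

Tree built from: [12, 31, 21, 44, 37, 6, 32]
Tree (level-order array): [12, 6, 31, None, None, 21, 44, None, None, 37, None, 32]
Rule: An internal node has at least one child.
Per-node child counts:
  node 12: 2 child(ren)
  node 6: 0 child(ren)
  node 31: 2 child(ren)
  node 21: 0 child(ren)
  node 44: 1 child(ren)
  node 37: 1 child(ren)
  node 32: 0 child(ren)
Matching nodes: [12, 31, 44, 37]
Count of internal (non-leaf) nodes: 4


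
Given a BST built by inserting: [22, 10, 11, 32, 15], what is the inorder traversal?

Tree insertion order: [22, 10, 11, 32, 15]
Tree (level-order array): [22, 10, 32, None, 11, None, None, None, 15]
Inorder traversal: [10, 11, 15, 22, 32]


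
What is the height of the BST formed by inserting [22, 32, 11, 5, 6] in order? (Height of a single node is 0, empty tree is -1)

Insertion order: [22, 32, 11, 5, 6]
Tree (level-order array): [22, 11, 32, 5, None, None, None, None, 6]
Compute height bottom-up (empty subtree = -1):
  height(6) = 1 + max(-1, -1) = 0
  height(5) = 1 + max(-1, 0) = 1
  height(11) = 1 + max(1, -1) = 2
  height(32) = 1 + max(-1, -1) = 0
  height(22) = 1 + max(2, 0) = 3
Height = 3


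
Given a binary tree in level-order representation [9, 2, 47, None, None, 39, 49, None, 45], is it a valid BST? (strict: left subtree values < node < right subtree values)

Level-order array: [9, 2, 47, None, None, 39, 49, None, 45]
Validate using subtree bounds (lo, hi): at each node, require lo < value < hi,
then recurse left with hi=value and right with lo=value.
Preorder trace (stopping at first violation):
  at node 9 with bounds (-inf, +inf): OK
  at node 2 with bounds (-inf, 9): OK
  at node 47 with bounds (9, +inf): OK
  at node 39 with bounds (9, 47): OK
  at node 45 with bounds (39, 47): OK
  at node 49 with bounds (47, +inf): OK
No violation found at any node.
Result: Valid BST


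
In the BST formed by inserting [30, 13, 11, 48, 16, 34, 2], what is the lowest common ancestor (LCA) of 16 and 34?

Tree insertion order: [30, 13, 11, 48, 16, 34, 2]
Tree (level-order array): [30, 13, 48, 11, 16, 34, None, 2]
In a BST, the LCA of p=16, q=34 is the first node v on the
root-to-leaf path with p <= v <= q (go left if both < v, right if both > v).
Walk from root:
  at 30: 16 <= 30 <= 34, this is the LCA
LCA = 30


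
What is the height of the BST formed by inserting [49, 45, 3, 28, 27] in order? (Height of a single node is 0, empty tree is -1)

Insertion order: [49, 45, 3, 28, 27]
Tree (level-order array): [49, 45, None, 3, None, None, 28, 27]
Compute height bottom-up (empty subtree = -1):
  height(27) = 1 + max(-1, -1) = 0
  height(28) = 1 + max(0, -1) = 1
  height(3) = 1 + max(-1, 1) = 2
  height(45) = 1 + max(2, -1) = 3
  height(49) = 1 + max(3, -1) = 4
Height = 4


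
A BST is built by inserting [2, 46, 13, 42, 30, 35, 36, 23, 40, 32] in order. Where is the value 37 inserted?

Starting tree (level order): [2, None, 46, 13, None, None, 42, 30, None, 23, 35, None, None, 32, 36, None, None, None, 40]
Insertion path: 2 -> 46 -> 13 -> 42 -> 30 -> 35 -> 36 -> 40
Result: insert 37 as left child of 40
Final tree (level order): [2, None, 46, 13, None, None, 42, 30, None, 23, 35, None, None, 32, 36, None, None, None, 40, 37]


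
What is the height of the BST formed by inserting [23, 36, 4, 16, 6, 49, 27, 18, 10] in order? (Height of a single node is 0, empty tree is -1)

Insertion order: [23, 36, 4, 16, 6, 49, 27, 18, 10]
Tree (level-order array): [23, 4, 36, None, 16, 27, 49, 6, 18, None, None, None, None, None, 10]
Compute height bottom-up (empty subtree = -1):
  height(10) = 1 + max(-1, -1) = 0
  height(6) = 1 + max(-1, 0) = 1
  height(18) = 1 + max(-1, -1) = 0
  height(16) = 1 + max(1, 0) = 2
  height(4) = 1 + max(-1, 2) = 3
  height(27) = 1 + max(-1, -1) = 0
  height(49) = 1 + max(-1, -1) = 0
  height(36) = 1 + max(0, 0) = 1
  height(23) = 1 + max(3, 1) = 4
Height = 4


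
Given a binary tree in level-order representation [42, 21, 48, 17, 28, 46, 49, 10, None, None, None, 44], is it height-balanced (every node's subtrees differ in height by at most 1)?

Tree (level-order array): [42, 21, 48, 17, 28, 46, 49, 10, None, None, None, 44]
Definition: a tree is height-balanced if, at every node, |h(left) - h(right)| <= 1 (empty subtree has height -1).
Bottom-up per-node check:
  node 10: h_left=-1, h_right=-1, diff=0 [OK], height=0
  node 17: h_left=0, h_right=-1, diff=1 [OK], height=1
  node 28: h_left=-1, h_right=-1, diff=0 [OK], height=0
  node 21: h_left=1, h_right=0, diff=1 [OK], height=2
  node 44: h_left=-1, h_right=-1, diff=0 [OK], height=0
  node 46: h_left=0, h_right=-1, diff=1 [OK], height=1
  node 49: h_left=-1, h_right=-1, diff=0 [OK], height=0
  node 48: h_left=1, h_right=0, diff=1 [OK], height=2
  node 42: h_left=2, h_right=2, diff=0 [OK], height=3
All nodes satisfy the balance condition.
Result: Balanced


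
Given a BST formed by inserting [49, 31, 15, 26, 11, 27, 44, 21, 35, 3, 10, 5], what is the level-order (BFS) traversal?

Tree insertion order: [49, 31, 15, 26, 11, 27, 44, 21, 35, 3, 10, 5]
Tree (level-order array): [49, 31, None, 15, 44, 11, 26, 35, None, 3, None, 21, 27, None, None, None, 10, None, None, None, None, 5]
BFS from the root, enqueuing left then right child of each popped node:
  queue [49] -> pop 49, enqueue [31], visited so far: [49]
  queue [31] -> pop 31, enqueue [15, 44], visited so far: [49, 31]
  queue [15, 44] -> pop 15, enqueue [11, 26], visited so far: [49, 31, 15]
  queue [44, 11, 26] -> pop 44, enqueue [35], visited so far: [49, 31, 15, 44]
  queue [11, 26, 35] -> pop 11, enqueue [3], visited so far: [49, 31, 15, 44, 11]
  queue [26, 35, 3] -> pop 26, enqueue [21, 27], visited so far: [49, 31, 15, 44, 11, 26]
  queue [35, 3, 21, 27] -> pop 35, enqueue [none], visited so far: [49, 31, 15, 44, 11, 26, 35]
  queue [3, 21, 27] -> pop 3, enqueue [10], visited so far: [49, 31, 15, 44, 11, 26, 35, 3]
  queue [21, 27, 10] -> pop 21, enqueue [none], visited so far: [49, 31, 15, 44, 11, 26, 35, 3, 21]
  queue [27, 10] -> pop 27, enqueue [none], visited so far: [49, 31, 15, 44, 11, 26, 35, 3, 21, 27]
  queue [10] -> pop 10, enqueue [5], visited so far: [49, 31, 15, 44, 11, 26, 35, 3, 21, 27, 10]
  queue [5] -> pop 5, enqueue [none], visited so far: [49, 31, 15, 44, 11, 26, 35, 3, 21, 27, 10, 5]
Result: [49, 31, 15, 44, 11, 26, 35, 3, 21, 27, 10, 5]


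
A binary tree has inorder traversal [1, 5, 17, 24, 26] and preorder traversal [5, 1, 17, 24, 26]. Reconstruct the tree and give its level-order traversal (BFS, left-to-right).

Inorder:  [1, 5, 17, 24, 26]
Preorder: [5, 1, 17, 24, 26]
Algorithm: preorder visits root first, so consume preorder in order;
for each root, split the current inorder slice at that value into
left-subtree inorder and right-subtree inorder, then recurse.
Recursive splits:
  root=5; inorder splits into left=[1], right=[17, 24, 26]
  root=1; inorder splits into left=[], right=[]
  root=17; inorder splits into left=[], right=[24, 26]
  root=24; inorder splits into left=[], right=[26]
  root=26; inorder splits into left=[], right=[]
Reconstructed level-order: [5, 1, 17, 24, 26]


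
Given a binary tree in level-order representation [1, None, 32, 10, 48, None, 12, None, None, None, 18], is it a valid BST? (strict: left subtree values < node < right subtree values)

Level-order array: [1, None, 32, 10, 48, None, 12, None, None, None, 18]
Validate using subtree bounds (lo, hi): at each node, require lo < value < hi,
then recurse left with hi=value and right with lo=value.
Preorder trace (stopping at first violation):
  at node 1 with bounds (-inf, +inf): OK
  at node 32 with bounds (1, +inf): OK
  at node 10 with bounds (1, 32): OK
  at node 12 with bounds (10, 32): OK
  at node 18 with bounds (12, 32): OK
  at node 48 with bounds (32, +inf): OK
No violation found at any node.
Result: Valid BST


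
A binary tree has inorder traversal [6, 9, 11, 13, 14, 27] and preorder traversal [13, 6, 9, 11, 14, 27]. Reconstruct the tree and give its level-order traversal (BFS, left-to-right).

Inorder:  [6, 9, 11, 13, 14, 27]
Preorder: [13, 6, 9, 11, 14, 27]
Algorithm: preorder visits root first, so consume preorder in order;
for each root, split the current inorder slice at that value into
left-subtree inorder and right-subtree inorder, then recurse.
Recursive splits:
  root=13; inorder splits into left=[6, 9, 11], right=[14, 27]
  root=6; inorder splits into left=[], right=[9, 11]
  root=9; inorder splits into left=[], right=[11]
  root=11; inorder splits into left=[], right=[]
  root=14; inorder splits into left=[], right=[27]
  root=27; inorder splits into left=[], right=[]
Reconstructed level-order: [13, 6, 14, 9, 27, 11]


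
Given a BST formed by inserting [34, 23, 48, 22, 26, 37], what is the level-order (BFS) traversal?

Tree insertion order: [34, 23, 48, 22, 26, 37]
Tree (level-order array): [34, 23, 48, 22, 26, 37]
BFS from the root, enqueuing left then right child of each popped node:
  queue [34] -> pop 34, enqueue [23, 48], visited so far: [34]
  queue [23, 48] -> pop 23, enqueue [22, 26], visited so far: [34, 23]
  queue [48, 22, 26] -> pop 48, enqueue [37], visited so far: [34, 23, 48]
  queue [22, 26, 37] -> pop 22, enqueue [none], visited so far: [34, 23, 48, 22]
  queue [26, 37] -> pop 26, enqueue [none], visited so far: [34, 23, 48, 22, 26]
  queue [37] -> pop 37, enqueue [none], visited so far: [34, 23, 48, 22, 26, 37]
Result: [34, 23, 48, 22, 26, 37]


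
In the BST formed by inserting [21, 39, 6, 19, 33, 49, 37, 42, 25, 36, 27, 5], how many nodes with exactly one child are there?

Tree built from: [21, 39, 6, 19, 33, 49, 37, 42, 25, 36, 27, 5]
Tree (level-order array): [21, 6, 39, 5, 19, 33, 49, None, None, None, None, 25, 37, 42, None, None, 27, 36]
Rule: These are nodes with exactly 1 non-null child.
Per-node child counts:
  node 21: 2 child(ren)
  node 6: 2 child(ren)
  node 5: 0 child(ren)
  node 19: 0 child(ren)
  node 39: 2 child(ren)
  node 33: 2 child(ren)
  node 25: 1 child(ren)
  node 27: 0 child(ren)
  node 37: 1 child(ren)
  node 36: 0 child(ren)
  node 49: 1 child(ren)
  node 42: 0 child(ren)
Matching nodes: [25, 37, 49]
Count of nodes with exactly one child: 3


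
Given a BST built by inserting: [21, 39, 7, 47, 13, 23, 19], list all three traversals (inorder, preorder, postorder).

Tree insertion order: [21, 39, 7, 47, 13, 23, 19]
Tree (level-order array): [21, 7, 39, None, 13, 23, 47, None, 19]
Inorder (L, root, R): [7, 13, 19, 21, 23, 39, 47]
Preorder (root, L, R): [21, 7, 13, 19, 39, 23, 47]
Postorder (L, R, root): [19, 13, 7, 23, 47, 39, 21]


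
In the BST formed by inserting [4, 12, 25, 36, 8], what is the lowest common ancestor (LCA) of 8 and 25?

Tree insertion order: [4, 12, 25, 36, 8]
Tree (level-order array): [4, None, 12, 8, 25, None, None, None, 36]
In a BST, the LCA of p=8, q=25 is the first node v on the
root-to-leaf path with p <= v <= q (go left if both < v, right if both > v).
Walk from root:
  at 4: both 8 and 25 > 4, go right
  at 12: 8 <= 12 <= 25, this is the LCA
LCA = 12


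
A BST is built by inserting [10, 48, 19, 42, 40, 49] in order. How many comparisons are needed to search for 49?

Search path for 49: 10 -> 48 -> 49
Found: True
Comparisons: 3


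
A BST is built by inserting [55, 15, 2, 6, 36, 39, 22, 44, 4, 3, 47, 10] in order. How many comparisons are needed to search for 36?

Search path for 36: 55 -> 15 -> 36
Found: True
Comparisons: 3


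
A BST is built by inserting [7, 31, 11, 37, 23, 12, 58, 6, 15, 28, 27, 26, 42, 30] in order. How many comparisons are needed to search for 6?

Search path for 6: 7 -> 6
Found: True
Comparisons: 2


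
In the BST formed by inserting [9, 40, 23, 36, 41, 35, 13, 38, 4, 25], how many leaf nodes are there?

Tree built from: [9, 40, 23, 36, 41, 35, 13, 38, 4, 25]
Tree (level-order array): [9, 4, 40, None, None, 23, 41, 13, 36, None, None, None, None, 35, 38, 25]
Rule: A leaf has 0 children.
Per-node child counts:
  node 9: 2 child(ren)
  node 4: 0 child(ren)
  node 40: 2 child(ren)
  node 23: 2 child(ren)
  node 13: 0 child(ren)
  node 36: 2 child(ren)
  node 35: 1 child(ren)
  node 25: 0 child(ren)
  node 38: 0 child(ren)
  node 41: 0 child(ren)
Matching nodes: [4, 13, 25, 38, 41]
Count of leaf nodes: 5


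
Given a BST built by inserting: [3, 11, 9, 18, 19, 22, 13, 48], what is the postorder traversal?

Tree insertion order: [3, 11, 9, 18, 19, 22, 13, 48]
Tree (level-order array): [3, None, 11, 9, 18, None, None, 13, 19, None, None, None, 22, None, 48]
Postorder traversal: [9, 13, 48, 22, 19, 18, 11, 3]


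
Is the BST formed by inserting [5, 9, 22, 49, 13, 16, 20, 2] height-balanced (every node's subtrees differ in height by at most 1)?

Tree (level-order array): [5, 2, 9, None, None, None, 22, 13, 49, None, 16, None, None, None, 20]
Definition: a tree is height-balanced if, at every node, |h(left) - h(right)| <= 1 (empty subtree has height -1).
Bottom-up per-node check:
  node 2: h_left=-1, h_right=-1, diff=0 [OK], height=0
  node 20: h_left=-1, h_right=-1, diff=0 [OK], height=0
  node 16: h_left=-1, h_right=0, diff=1 [OK], height=1
  node 13: h_left=-1, h_right=1, diff=2 [FAIL (|-1-1|=2 > 1)], height=2
  node 49: h_left=-1, h_right=-1, diff=0 [OK], height=0
  node 22: h_left=2, h_right=0, diff=2 [FAIL (|2-0|=2 > 1)], height=3
  node 9: h_left=-1, h_right=3, diff=4 [FAIL (|-1-3|=4 > 1)], height=4
  node 5: h_left=0, h_right=4, diff=4 [FAIL (|0-4|=4 > 1)], height=5
Node 13 violates the condition: |-1 - 1| = 2 > 1.
Result: Not balanced


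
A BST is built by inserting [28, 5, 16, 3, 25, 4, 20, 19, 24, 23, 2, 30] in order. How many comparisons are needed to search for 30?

Search path for 30: 28 -> 30
Found: True
Comparisons: 2


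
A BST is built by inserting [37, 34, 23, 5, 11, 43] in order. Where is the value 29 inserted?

Starting tree (level order): [37, 34, 43, 23, None, None, None, 5, None, None, 11]
Insertion path: 37 -> 34 -> 23
Result: insert 29 as right child of 23
Final tree (level order): [37, 34, 43, 23, None, None, None, 5, 29, None, 11]


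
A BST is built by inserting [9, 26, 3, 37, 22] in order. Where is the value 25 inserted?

Starting tree (level order): [9, 3, 26, None, None, 22, 37]
Insertion path: 9 -> 26 -> 22
Result: insert 25 as right child of 22
Final tree (level order): [9, 3, 26, None, None, 22, 37, None, 25]


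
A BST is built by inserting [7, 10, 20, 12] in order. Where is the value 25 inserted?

Starting tree (level order): [7, None, 10, None, 20, 12]
Insertion path: 7 -> 10 -> 20
Result: insert 25 as right child of 20
Final tree (level order): [7, None, 10, None, 20, 12, 25]


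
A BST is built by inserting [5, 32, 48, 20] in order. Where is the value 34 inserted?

Starting tree (level order): [5, None, 32, 20, 48]
Insertion path: 5 -> 32 -> 48
Result: insert 34 as left child of 48
Final tree (level order): [5, None, 32, 20, 48, None, None, 34]


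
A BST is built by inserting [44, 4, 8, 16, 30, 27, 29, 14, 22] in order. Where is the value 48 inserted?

Starting tree (level order): [44, 4, None, None, 8, None, 16, 14, 30, None, None, 27, None, 22, 29]
Insertion path: 44
Result: insert 48 as right child of 44
Final tree (level order): [44, 4, 48, None, 8, None, None, None, 16, 14, 30, None, None, 27, None, 22, 29]


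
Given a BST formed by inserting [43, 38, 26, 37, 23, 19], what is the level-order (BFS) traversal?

Tree insertion order: [43, 38, 26, 37, 23, 19]
Tree (level-order array): [43, 38, None, 26, None, 23, 37, 19]
BFS from the root, enqueuing left then right child of each popped node:
  queue [43] -> pop 43, enqueue [38], visited so far: [43]
  queue [38] -> pop 38, enqueue [26], visited so far: [43, 38]
  queue [26] -> pop 26, enqueue [23, 37], visited so far: [43, 38, 26]
  queue [23, 37] -> pop 23, enqueue [19], visited so far: [43, 38, 26, 23]
  queue [37, 19] -> pop 37, enqueue [none], visited so far: [43, 38, 26, 23, 37]
  queue [19] -> pop 19, enqueue [none], visited so far: [43, 38, 26, 23, 37, 19]
Result: [43, 38, 26, 23, 37, 19]


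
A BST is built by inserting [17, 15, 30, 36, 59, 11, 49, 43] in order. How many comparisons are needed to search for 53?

Search path for 53: 17 -> 30 -> 36 -> 59 -> 49
Found: False
Comparisons: 5


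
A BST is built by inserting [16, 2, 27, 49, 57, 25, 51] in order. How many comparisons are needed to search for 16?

Search path for 16: 16
Found: True
Comparisons: 1


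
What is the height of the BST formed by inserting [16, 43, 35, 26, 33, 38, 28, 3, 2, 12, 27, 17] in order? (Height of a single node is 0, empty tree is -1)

Insertion order: [16, 43, 35, 26, 33, 38, 28, 3, 2, 12, 27, 17]
Tree (level-order array): [16, 3, 43, 2, 12, 35, None, None, None, None, None, 26, 38, 17, 33, None, None, None, None, 28, None, 27]
Compute height bottom-up (empty subtree = -1):
  height(2) = 1 + max(-1, -1) = 0
  height(12) = 1 + max(-1, -1) = 0
  height(3) = 1 + max(0, 0) = 1
  height(17) = 1 + max(-1, -1) = 0
  height(27) = 1 + max(-1, -1) = 0
  height(28) = 1 + max(0, -1) = 1
  height(33) = 1 + max(1, -1) = 2
  height(26) = 1 + max(0, 2) = 3
  height(38) = 1 + max(-1, -1) = 0
  height(35) = 1 + max(3, 0) = 4
  height(43) = 1 + max(4, -1) = 5
  height(16) = 1 + max(1, 5) = 6
Height = 6


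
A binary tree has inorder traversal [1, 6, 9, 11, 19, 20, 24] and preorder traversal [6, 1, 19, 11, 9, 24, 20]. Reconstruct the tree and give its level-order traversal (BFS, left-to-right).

Inorder:  [1, 6, 9, 11, 19, 20, 24]
Preorder: [6, 1, 19, 11, 9, 24, 20]
Algorithm: preorder visits root first, so consume preorder in order;
for each root, split the current inorder slice at that value into
left-subtree inorder and right-subtree inorder, then recurse.
Recursive splits:
  root=6; inorder splits into left=[1], right=[9, 11, 19, 20, 24]
  root=1; inorder splits into left=[], right=[]
  root=19; inorder splits into left=[9, 11], right=[20, 24]
  root=11; inorder splits into left=[9], right=[]
  root=9; inorder splits into left=[], right=[]
  root=24; inorder splits into left=[20], right=[]
  root=20; inorder splits into left=[], right=[]
Reconstructed level-order: [6, 1, 19, 11, 24, 9, 20]


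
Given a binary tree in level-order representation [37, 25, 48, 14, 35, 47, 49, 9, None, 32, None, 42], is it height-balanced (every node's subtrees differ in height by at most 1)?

Tree (level-order array): [37, 25, 48, 14, 35, 47, 49, 9, None, 32, None, 42]
Definition: a tree is height-balanced if, at every node, |h(left) - h(right)| <= 1 (empty subtree has height -1).
Bottom-up per-node check:
  node 9: h_left=-1, h_right=-1, diff=0 [OK], height=0
  node 14: h_left=0, h_right=-1, diff=1 [OK], height=1
  node 32: h_left=-1, h_right=-1, diff=0 [OK], height=0
  node 35: h_left=0, h_right=-1, diff=1 [OK], height=1
  node 25: h_left=1, h_right=1, diff=0 [OK], height=2
  node 42: h_left=-1, h_right=-1, diff=0 [OK], height=0
  node 47: h_left=0, h_right=-1, diff=1 [OK], height=1
  node 49: h_left=-1, h_right=-1, diff=0 [OK], height=0
  node 48: h_left=1, h_right=0, diff=1 [OK], height=2
  node 37: h_left=2, h_right=2, diff=0 [OK], height=3
All nodes satisfy the balance condition.
Result: Balanced


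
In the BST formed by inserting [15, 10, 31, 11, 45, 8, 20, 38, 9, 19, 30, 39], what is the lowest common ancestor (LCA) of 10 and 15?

Tree insertion order: [15, 10, 31, 11, 45, 8, 20, 38, 9, 19, 30, 39]
Tree (level-order array): [15, 10, 31, 8, 11, 20, 45, None, 9, None, None, 19, 30, 38, None, None, None, None, None, None, None, None, 39]
In a BST, the LCA of p=10, q=15 is the first node v on the
root-to-leaf path with p <= v <= q (go left if both < v, right if both > v).
Walk from root:
  at 15: 10 <= 15 <= 15, this is the LCA
LCA = 15


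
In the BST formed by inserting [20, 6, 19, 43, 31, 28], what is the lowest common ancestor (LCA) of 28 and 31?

Tree insertion order: [20, 6, 19, 43, 31, 28]
Tree (level-order array): [20, 6, 43, None, 19, 31, None, None, None, 28]
In a BST, the LCA of p=28, q=31 is the first node v on the
root-to-leaf path with p <= v <= q (go left if both < v, right if both > v).
Walk from root:
  at 20: both 28 and 31 > 20, go right
  at 43: both 28 and 31 < 43, go left
  at 31: 28 <= 31 <= 31, this is the LCA
LCA = 31


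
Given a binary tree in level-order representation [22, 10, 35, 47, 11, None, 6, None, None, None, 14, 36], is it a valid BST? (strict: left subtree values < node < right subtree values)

Level-order array: [22, 10, 35, 47, 11, None, 6, None, None, None, 14, 36]
Validate using subtree bounds (lo, hi): at each node, require lo < value < hi,
then recurse left with hi=value and right with lo=value.
Preorder trace (stopping at first violation):
  at node 22 with bounds (-inf, +inf): OK
  at node 10 with bounds (-inf, 22): OK
  at node 47 with bounds (-inf, 10): VIOLATION
Node 47 violates its bound: not (-inf < 47 < 10).
Result: Not a valid BST


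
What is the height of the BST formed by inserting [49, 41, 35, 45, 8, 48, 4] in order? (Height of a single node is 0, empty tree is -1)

Insertion order: [49, 41, 35, 45, 8, 48, 4]
Tree (level-order array): [49, 41, None, 35, 45, 8, None, None, 48, 4]
Compute height bottom-up (empty subtree = -1):
  height(4) = 1 + max(-1, -1) = 0
  height(8) = 1 + max(0, -1) = 1
  height(35) = 1 + max(1, -1) = 2
  height(48) = 1 + max(-1, -1) = 0
  height(45) = 1 + max(-1, 0) = 1
  height(41) = 1 + max(2, 1) = 3
  height(49) = 1 + max(3, -1) = 4
Height = 4


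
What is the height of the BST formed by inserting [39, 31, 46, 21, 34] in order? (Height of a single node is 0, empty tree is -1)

Insertion order: [39, 31, 46, 21, 34]
Tree (level-order array): [39, 31, 46, 21, 34]
Compute height bottom-up (empty subtree = -1):
  height(21) = 1 + max(-1, -1) = 0
  height(34) = 1 + max(-1, -1) = 0
  height(31) = 1 + max(0, 0) = 1
  height(46) = 1 + max(-1, -1) = 0
  height(39) = 1 + max(1, 0) = 2
Height = 2


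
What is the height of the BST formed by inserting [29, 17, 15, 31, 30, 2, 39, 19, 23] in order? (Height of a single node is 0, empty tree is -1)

Insertion order: [29, 17, 15, 31, 30, 2, 39, 19, 23]
Tree (level-order array): [29, 17, 31, 15, 19, 30, 39, 2, None, None, 23]
Compute height bottom-up (empty subtree = -1):
  height(2) = 1 + max(-1, -1) = 0
  height(15) = 1 + max(0, -1) = 1
  height(23) = 1 + max(-1, -1) = 0
  height(19) = 1 + max(-1, 0) = 1
  height(17) = 1 + max(1, 1) = 2
  height(30) = 1 + max(-1, -1) = 0
  height(39) = 1 + max(-1, -1) = 0
  height(31) = 1 + max(0, 0) = 1
  height(29) = 1 + max(2, 1) = 3
Height = 3


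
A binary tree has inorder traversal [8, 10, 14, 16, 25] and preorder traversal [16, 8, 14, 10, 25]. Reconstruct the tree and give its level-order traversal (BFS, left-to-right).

Inorder:  [8, 10, 14, 16, 25]
Preorder: [16, 8, 14, 10, 25]
Algorithm: preorder visits root first, so consume preorder in order;
for each root, split the current inorder slice at that value into
left-subtree inorder and right-subtree inorder, then recurse.
Recursive splits:
  root=16; inorder splits into left=[8, 10, 14], right=[25]
  root=8; inorder splits into left=[], right=[10, 14]
  root=14; inorder splits into left=[10], right=[]
  root=10; inorder splits into left=[], right=[]
  root=25; inorder splits into left=[], right=[]
Reconstructed level-order: [16, 8, 25, 14, 10]


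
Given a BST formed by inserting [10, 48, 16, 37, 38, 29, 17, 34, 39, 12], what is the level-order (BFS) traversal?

Tree insertion order: [10, 48, 16, 37, 38, 29, 17, 34, 39, 12]
Tree (level-order array): [10, None, 48, 16, None, 12, 37, None, None, 29, 38, 17, 34, None, 39]
BFS from the root, enqueuing left then right child of each popped node:
  queue [10] -> pop 10, enqueue [48], visited so far: [10]
  queue [48] -> pop 48, enqueue [16], visited so far: [10, 48]
  queue [16] -> pop 16, enqueue [12, 37], visited so far: [10, 48, 16]
  queue [12, 37] -> pop 12, enqueue [none], visited so far: [10, 48, 16, 12]
  queue [37] -> pop 37, enqueue [29, 38], visited so far: [10, 48, 16, 12, 37]
  queue [29, 38] -> pop 29, enqueue [17, 34], visited so far: [10, 48, 16, 12, 37, 29]
  queue [38, 17, 34] -> pop 38, enqueue [39], visited so far: [10, 48, 16, 12, 37, 29, 38]
  queue [17, 34, 39] -> pop 17, enqueue [none], visited so far: [10, 48, 16, 12, 37, 29, 38, 17]
  queue [34, 39] -> pop 34, enqueue [none], visited so far: [10, 48, 16, 12, 37, 29, 38, 17, 34]
  queue [39] -> pop 39, enqueue [none], visited so far: [10, 48, 16, 12, 37, 29, 38, 17, 34, 39]
Result: [10, 48, 16, 12, 37, 29, 38, 17, 34, 39]


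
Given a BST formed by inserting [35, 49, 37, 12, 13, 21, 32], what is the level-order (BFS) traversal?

Tree insertion order: [35, 49, 37, 12, 13, 21, 32]
Tree (level-order array): [35, 12, 49, None, 13, 37, None, None, 21, None, None, None, 32]
BFS from the root, enqueuing left then right child of each popped node:
  queue [35] -> pop 35, enqueue [12, 49], visited so far: [35]
  queue [12, 49] -> pop 12, enqueue [13], visited so far: [35, 12]
  queue [49, 13] -> pop 49, enqueue [37], visited so far: [35, 12, 49]
  queue [13, 37] -> pop 13, enqueue [21], visited so far: [35, 12, 49, 13]
  queue [37, 21] -> pop 37, enqueue [none], visited so far: [35, 12, 49, 13, 37]
  queue [21] -> pop 21, enqueue [32], visited so far: [35, 12, 49, 13, 37, 21]
  queue [32] -> pop 32, enqueue [none], visited so far: [35, 12, 49, 13, 37, 21, 32]
Result: [35, 12, 49, 13, 37, 21, 32]


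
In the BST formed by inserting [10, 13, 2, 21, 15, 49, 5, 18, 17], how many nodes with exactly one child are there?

Tree built from: [10, 13, 2, 21, 15, 49, 5, 18, 17]
Tree (level-order array): [10, 2, 13, None, 5, None, 21, None, None, 15, 49, None, 18, None, None, 17]
Rule: These are nodes with exactly 1 non-null child.
Per-node child counts:
  node 10: 2 child(ren)
  node 2: 1 child(ren)
  node 5: 0 child(ren)
  node 13: 1 child(ren)
  node 21: 2 child(ren)
  node 15: 1 child(ren)
  node 18: 1 child(ren)
  node 17: 0 child(ren)
  node 49: 0 child(ren)
Matching nodes: [2, 13, 15, 18]
Count of nodes with exactly one child: 4


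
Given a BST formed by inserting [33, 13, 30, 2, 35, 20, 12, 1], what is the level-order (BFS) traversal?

Tree insertion order: [33, 13, 30, 2, 35, 20, 12, 1]
Tree (level-order array): [33, 13, 35, 2, 30, None, None, 1, 12, 20]
BFS from the root, enqueuing left then right child of each popped node:
  queue [33] -> pop 33, enqueue [13, 35], visited so far: [33]
  queue [13, 35] -> pop 13, enqueue [2, 30], visited so far: [33, 13]
  queue [35, 2, 30] -> pop 35, enqueue [none], visited so far: [33, 13, 35]
  queue [2, 30] -> pop 2, enqueue [1, 12], visited so far: [33, 13, 35, 2]
  queue [30, 1, 12] -> pop 30, enqueue [20], visited so far: [33, 13, 35, 2, 30]
  queue [1, 12, 20] -> pop 1, enqueue [none], visited so far: [33, 13, 35, 2, 30, 1]
  queue [12, 20] -> pop 12, enqueue [none], visited so far: [33, 13, 35, 2, 30, 1, 12]
  queue [20] -> pop 20, enqueue [none], visited so far: [33, 13, 35, 2, 30, 1, 12, 20]
Result: [33, 13, 35, 2, 30, 1, 12, 20]


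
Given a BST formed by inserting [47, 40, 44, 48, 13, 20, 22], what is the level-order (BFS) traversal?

Tree insertion order: [47, 40, 44, 48, 13, 20, 22]
Tree (level-order array): [47, 40, 48, 13, 44, None, None, None, 20, None, None, None, 22]
BFS from the root, enqueuing left then right child of each popped node:
  queue [47] -> pop 47, enqueue [40, 48], visited so far: [47]
  queue [40, 48] -> pop 40, enqueue [13, 44], visited so far: [47, 40]
  queue [48, 13, 44] -> pop 48, enqueue [none], visited so far: [47, 40, 48]
  queue [13, 44] -> pop 13, enqueue [20], visited so far: [47, 40, 48, 13]
  queue [44, 20] -> pop 44, enqueue [none], visited so far: [47, 40, 48, 13, 44]
  queue [20] -> pop 20, enqueue [22], visited so far: [47, 40, 48, 13, 44, 20]
  queue [22] -> pop 22, enqueue [none], visited so far: [47, 40, 48, 13, 44, 20, 22]
Result: [47, 40, 48, 13, 44, 20, 22]


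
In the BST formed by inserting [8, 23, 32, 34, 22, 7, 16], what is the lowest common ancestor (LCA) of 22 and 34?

Tree insertion order: [8, 23, 32, 34, 22, 7, 16]
Tree (level-order array): [8, 7, 23, None, None, 22, 32, 16, None, None, 34]
In a BST, the LCA of p=22, q=34 is the first node v on the
root-to-leaf path with p <= v <= q (go left if both < v, right if both > v).
Walk from root:
  at 8: both 22 and 34 > 8, go right
  at 23: 22 <= 23 <= 34, this is the LCA
LCA = 23


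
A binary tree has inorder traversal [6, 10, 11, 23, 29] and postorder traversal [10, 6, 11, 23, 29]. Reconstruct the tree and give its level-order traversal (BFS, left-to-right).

Inorder:   [6, 10, 11, 23, 29]
Postorder: [10, 6, 11, 23, 29]
Algorithm: postorder visits root last, so walk postorder right-to-left;
each value is the root of the current inorder slice — split it at that
value, recurse on the right subtree first, then the left.
Recursive splits:
  root=29; inorder splits into left=[6, 10, 11, 23], right=[]
  root=23; inorder splits into left=[6, 10, 11], right=[]
  root=11; inorder splits into left=[6, 10], right=[]
  root=6; inorder splits into left=[], right=[10]
  root=10; inorder splits into left=[], right=[]
Reconstructed level-order: [29, 23, 11, 6, 10]


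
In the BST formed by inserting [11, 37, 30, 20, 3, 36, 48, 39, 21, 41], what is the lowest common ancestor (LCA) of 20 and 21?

Tree insertion order: [11, 37, 30, 20, 3, 36, 48, 39, 21, 41]
Tree (level-order array): [11, 3, 37, None, None, 30, 48, 20, 36, 39, None, None, 21, None, None, None, 41]
In a BST, the LCA of p=20, q=21 is the first node v on the
root-to-leaf path with p <= v <= q (go left if both < v, right if both > v).
Walk from root:
  at 11: both 20 and 21 > 11, go right
  at 37: both 20 and 21 < 37, go left
  at 30: both 20 and 21 < 30, go left
  at 20: 20 <= 20 <= 21, this is the LCA
LCA = 20


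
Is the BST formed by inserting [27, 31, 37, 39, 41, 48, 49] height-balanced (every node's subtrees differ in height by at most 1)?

Tree (level-order array): [27, None, 31, None, 37, None, 39, None, 41, None, 48, None, 49]
Definition: a tree is height-balanced if, at every node, |h(left) - h(right)| <= 1 (empty subtree has height -1).
Bottom-up per-node check:
  node 49: h_left=-1, h_right=-1, diff=0 [OK], height=0
  node 48: h_left=-1, h_right=0, diff=1 [OK], height=1
  node 41: h_left=-1, h_right=1, diff=2 [FAIL (|-1-1|=2 > 1)], height=2
  node 39: h_left=-1, h_right=2, diff=3 [FAIL (|-1-2|=3 > 1)], height=3
  node 37: h_left=-1, h_right=3, diff=4 [FAIL (|-1-3|=4 > 1)], height=4
  node 31: h_left=-1, h_right=4, diff=5 [FAIL (|-1-4|=5 > 1)], height=5
  node 27: h_left=-1, h_right=5, diff=6 [FAIL (|-1-5|=6 > 1)], height=6
Node 41 violates the condition: |-1 - 1| = 2 > 1.
Result: Not balanced


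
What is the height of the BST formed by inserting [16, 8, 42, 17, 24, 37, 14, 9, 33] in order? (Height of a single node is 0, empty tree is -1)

Insertion order: [16, 8, 42, 17, 24, 37, 14, 9, 33]
Tree (level-order array): [16, 8, 42, None, 14, 17, None, 9, None, None, 24, None, None, None, 37, 33]
Compute height bottom-up (empty subtree = -1):
  height(9) = 1 + max(-1, -1) = 0
  height(14) = 1 + max(0, -1) = 1
  height(8) = 1 + max(-1, 1) = 2
  height(33) = 1 + max(-1, -1) = 0
  height(37) = 1 + max(0, -1) = 1
  height(24) = 1 + max(-1, 1) = 2
  height(17) = 1 + max(-1, 2) = 3
  height(42) = 1 + max(3, -1) = 4
  height(16) = 1 + max(2, 4) = 5
Height = 5


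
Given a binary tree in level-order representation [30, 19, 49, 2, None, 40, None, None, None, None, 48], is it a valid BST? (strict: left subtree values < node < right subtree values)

Level-order array: [30, 19, 49, 2, None, 40, None, None, None, None, 48]
Validate using subtree bounds (lo, hi): at each node, require lo < value < hi,
then recurse left with hi=value and right with lo=value.
Preorder trace (stopping at first violation):
  at node 30 with bounds (-inf, +inf): OK
  at node 19 with bounds (-inf, 30): OK
  at node 2 with bounds (-inf, 19): OK
  at node 49 with bounds (30, +inf): OK
  at node 40 with bounds (30, 49): OK
  at node 48 with bounds (40, 49): OK
No violation found at any node.
Result: Valid BST


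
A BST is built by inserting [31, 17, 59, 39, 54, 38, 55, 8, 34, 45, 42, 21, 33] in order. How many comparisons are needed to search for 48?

Search path for 48: 31 -> 59 -> 39 -> 54 -> 45
Found: False
Comparisons: 5


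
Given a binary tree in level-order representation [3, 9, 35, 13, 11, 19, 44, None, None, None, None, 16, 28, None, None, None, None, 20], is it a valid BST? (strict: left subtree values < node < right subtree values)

Level-order array: [3, 9, 35, 13, 11, 19, 44, None, None, None, None, 16, 28, None, None, None, None, 20]
Validate using subtree bounds (lo, hi): at each node, require lo < value < hi,
then recurse left with hi=value and right with lo=value.
Preorder trace (stopping at first violation):
  at node 3 with bounds (-inf, +inf): OK
  at node 9 with bounds (-inf, 3): VIOLATION
Node 9 violates its bound: not (-inf < 9 < 3).
Result: Not a valid BST


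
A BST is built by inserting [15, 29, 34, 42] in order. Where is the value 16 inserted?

Starting tree (level order): [15, None, 29, None, 34, None, 42]
Insertion path: 15 -> 29
Result: insert 16 as left child of 29
Final tree (level order): [15, None, 29, 16, 34, None, None, None, 42]


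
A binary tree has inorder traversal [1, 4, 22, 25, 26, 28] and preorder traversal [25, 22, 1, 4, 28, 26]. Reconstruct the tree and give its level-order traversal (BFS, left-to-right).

Inorder:  [1, 4, 22, 25, 26, 28]
Preorder: [25, 22, 1, 4, 28, 26]
Algorithm: preorder visits root first, so consume preorder in order;
for each root, split the current inorder slice at that value into
left-subtree inorder and right-subtree inorder, then recurse.
Recursive splits:
  root=25; inorder splits into left=[1, 4, 22], right=[26, 28]
  root=22; inorder splits into left=[1, 4], right=[]
  root=1; inorder splits into left=[], right=[4]
  root=4; inorder splits into left=[], right=[]
  root=28; inorder splits into left=[26], right=[]
  root=26; inorder splits into left=[], right=[]
Reconstructed level-order: [25, 22, 28, 1, 26, 4]


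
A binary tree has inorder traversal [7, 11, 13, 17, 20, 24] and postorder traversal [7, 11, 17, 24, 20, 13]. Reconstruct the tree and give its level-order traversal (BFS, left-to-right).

Inorder:   [7, 11, 13, 17, 20, 24]
Postorder: [7, 11, 17, 24, 20, 13]
Algorithm: postorder visits root last, so walk postorder right-to-left;
each value is the root of the current inorder slice — split it at that
value, recurse on the right subtree first, then the left.
Recursive splits:
  root=13; inorder splits into left=[7, 11], right=[17, 20, 24]
  root=20; inorder splits into left=[17], right=[24]
  root=24; inorder splits into left=[], right=[]
  root=17; inorder splits into left=[], right=[]
  root=11; inorder splits into left=[7], right=[]
  root=7; inorder splits into left=[], right=[]
Reconstructed level-order: [13, 11, 20, 7, 17, 24]


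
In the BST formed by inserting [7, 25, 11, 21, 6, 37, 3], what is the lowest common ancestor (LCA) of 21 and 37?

Tree insertion order: [7, 25, 11, 21, 6, 37, 3]
Tree (level-order array): [7, 6, 25, 3, None, 11, 37, None, None, None, 21]
In a BST, the LCA of p=21, q=37 is the first node v on the
root-to-leaf path with p <= v <= q (go left if both < v, right if both > v).
Walk from root:
  at 7: both 21 and 37 > 7, go right
  at 25: 21 <= 25 <= 37, this is the LCA
LCA = 25


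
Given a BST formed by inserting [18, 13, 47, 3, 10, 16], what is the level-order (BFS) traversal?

Tree insertion order: [18, 13, 47, 3, 10, 16]
Tree (level-order array): [18, 13, 47, 3, 16, None, None, None, 10]
BFS from the root, enqueuing left then right child of each popped node:
  queue [18] -> pop 18, enqueue [13, 47], visited so far: [18]
  queue [13, 47] -> pop 13, enqueue [3, 16], visited so far: [18, 13]
  queue [47, 3, 16] -> pop 47, enqueue [none], visited so far: [18, 13, 47]
  queue [3, 16] -> pop 3, enqueue [10], visited so far: [18, 13, 47, 3]
  queue [16, 10] -> pop 16, enqueue [none], visited so far: [18, 13, 47, 3, 16]
  queue [10] -> pop 10, enqueue [none], visited so far: [18, 13, 47, 3, 16, 10]
Result: [18, 13, 47, 3, 16, 10]


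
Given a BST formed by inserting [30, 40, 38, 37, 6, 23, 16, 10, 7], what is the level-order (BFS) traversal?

Tree insertion order: [30, 40, 38, 37, 6, 23, 16, 10, 7]
Tree (level-order array): [30, 6, 40, None, 23, 38, None, 16, None, 37, None, 10, None, None, None, 7]
BFS from the root, enqueuing left then right child of each popped node:
  queue [30] -> pop 30, enqueue [6, 40], visited so far: [30]
  queue [6, 40] -> pop 6, enqueue [23], visited so far: [30, 6]
  queue [40, 23] -> pop 40, enqueue [38], visited so far: [30, 6, 40]
  queue [23, 38] -> pop 23, enqueue [16], visited so far: [30, 6, 40, 23]
  queue [38, 16] -> pop 38, enqueue [37], visited so far: [30, 6, 40, 23, 38]
  queue [16, 37] -> pop 16, enqueue [10], visited so far: [30, 6, 40, 23, 38, 16]
  queue [37, 10] -> pop 37, enqueue [none], visited so far: [30, 6, 40, 23, 38, 16, 37]
  queue [10] -> pop 10, enqueue [7], visited so far: [30, 6, 40, 23, 38, 16, 37, 10]
  queue [7] -> pop 7, enqueue [none], visited so far: [30, 6, 40, 23, 38, 16, 37, 10, 7]
Result: [30, 6, 40, 23, 38, 16, 37, 10, 7]


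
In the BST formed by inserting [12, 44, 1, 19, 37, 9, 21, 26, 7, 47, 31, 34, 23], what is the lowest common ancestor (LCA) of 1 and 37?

Tree insertion order: [12, 44, 1, 19, 37, 9, 21, 26, 7, 47, 31, 34, 23]
Tree (level-order array): [12, 1, 44, None, 9, 19, 47, 7, None, None, 37, None, None, None, None, 21, None, None, 26, 23, 31, None, None, None, 34]
In a BST, the LCA of p=1, q=37 is the first node v on the
root-to-leaf path with p <= v <= q (go left if both < v, right if both > v).
Walk from root:
  at 12: 1 <= 12 <= 37, this is the LCA
LCA = 12


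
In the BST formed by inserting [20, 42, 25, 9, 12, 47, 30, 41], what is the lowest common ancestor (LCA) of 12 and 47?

Tree insertion order: [20, 42, 25, 9, 12, 47, 30, 41]
Tree (level-order array): [20, 9, 42, None, 12, 25, 47, None, None, None, 30, None, None, None, 41]
In a BST, the LCA of p=12, q=47 is the first node v on the
root-to-leaf path with p <= v <= q (go left if both < v, right if both > v).
Walk from root:
  at 20: 12 <= 20 <= 47, this is the LCA
LCA = 20


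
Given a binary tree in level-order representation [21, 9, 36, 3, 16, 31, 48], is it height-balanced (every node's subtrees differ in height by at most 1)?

Tree (level-order array): [21, 9, 36, 3, 16, 31, 48]
Definition: a tree is height-balanced if, at every node, |h(left) - h(right)| <= 1 (empty subtree has height -1).
Bottom-up per-node check:
  node 3: h_left=-1, h_right=-1, diff=0 [OK], height=0
  node 16: h_left=-1, h_right=-1, diff=0 [OK], height=0
  node 9: h_left=0, h_right=0, diff=0 [OK], height=1
  node 31: h_left=-1, h_right=-1, diff=0 [OK], height=0
  node 48: h_left=-1, h_right=-1, diff=0 [OK], height=0
  node 36: h_left=0, h_right=0, diff=0 [OK], height=1
  node 21: h_left=1, h_right=1, diff=0 [OK], height=2
All nodes satisfy the balance condition.
Result: Balanced


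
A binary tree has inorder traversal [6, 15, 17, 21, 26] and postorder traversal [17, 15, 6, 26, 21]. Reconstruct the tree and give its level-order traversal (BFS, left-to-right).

Inorder:   [6, 15, 17, 21, 26]
Postorder: [17, 15, 6, 26, 21]
Algorithm: postorder visits root last, so walk postorder right-to-left;
each value is the root of the current inorder slice — split it at that
value, recurse on the right subtree first, then the left.
Recursive splits:
  root=21; inorder splits into left=[6, 15, 17], right=[26]
  root=26; inorder splits into left=[], right=[]
  root=6; inorder splits into left=[], right=[15, 17]
  root=15; inorder splits into left=[], right=[17]
  root=17; inorder splits into left=[], right=[]
Reconstructed level-order: [21, 6, 26, 15, 17]


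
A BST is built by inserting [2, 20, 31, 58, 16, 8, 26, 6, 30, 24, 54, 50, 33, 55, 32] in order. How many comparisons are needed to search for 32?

Search path for 32: 2 -> 20 -> 31 -> 58 -> 54 -> 50 -> 33 -> 32
Found: True
Comparisons: 8
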